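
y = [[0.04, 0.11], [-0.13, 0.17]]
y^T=[[0.04, -0.13], [0.11, 0.17]]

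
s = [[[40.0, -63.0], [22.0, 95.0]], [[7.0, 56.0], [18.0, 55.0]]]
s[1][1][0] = 18.0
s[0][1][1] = 95.0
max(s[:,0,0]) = 40.0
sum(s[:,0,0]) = 47.0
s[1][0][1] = 56.0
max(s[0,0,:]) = 40.0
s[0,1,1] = 95.0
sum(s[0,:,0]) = 62.0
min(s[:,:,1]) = -63.0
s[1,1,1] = 55.0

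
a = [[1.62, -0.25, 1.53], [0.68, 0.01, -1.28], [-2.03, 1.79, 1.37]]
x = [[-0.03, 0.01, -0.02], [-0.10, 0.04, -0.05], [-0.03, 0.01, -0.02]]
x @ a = [[-0.0, -0.03, -0.09], [-0.03, -0.06, -0.27], [-0.00, -0.03, -0.09]]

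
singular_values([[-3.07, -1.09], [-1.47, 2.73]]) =[3.42, 2.91]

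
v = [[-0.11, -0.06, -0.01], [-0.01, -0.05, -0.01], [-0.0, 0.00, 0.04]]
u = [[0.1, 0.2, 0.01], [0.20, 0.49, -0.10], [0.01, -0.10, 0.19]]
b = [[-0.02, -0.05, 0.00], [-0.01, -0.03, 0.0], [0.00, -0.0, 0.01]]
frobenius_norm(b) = 0.06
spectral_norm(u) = 0.59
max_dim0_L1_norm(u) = 0.79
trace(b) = -0.04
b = v @ u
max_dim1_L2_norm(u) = 0.54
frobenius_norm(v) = 0.14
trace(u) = 0.78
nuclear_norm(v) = 0.21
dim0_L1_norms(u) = [0.31, 0.79, 0.3]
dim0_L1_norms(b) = [0.03, 0.08, 0.01]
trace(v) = -0.12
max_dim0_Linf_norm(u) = 0.49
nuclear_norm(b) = 0.07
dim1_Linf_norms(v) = [0.11, 0.05, 0.04]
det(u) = 0.00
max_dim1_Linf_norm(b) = 0.05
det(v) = 0.00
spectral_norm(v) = 0.13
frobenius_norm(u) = 0.62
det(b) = 0.00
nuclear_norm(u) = 0.78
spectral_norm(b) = 0.06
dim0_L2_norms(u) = [0.22, 0.54, 0.21]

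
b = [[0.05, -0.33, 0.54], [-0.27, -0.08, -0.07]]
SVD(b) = [[-1.00,  0.08], [0.08,  1.00]] @ diag([0.6363435413492581, 0.2868220657186004]) @ [[-0.11,0.51,-0.85], [-0.93,-0.37,-0.1]]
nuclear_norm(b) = 0.92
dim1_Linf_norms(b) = [0.54, 0.27]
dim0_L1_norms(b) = [0.32, 0.41, 0.61]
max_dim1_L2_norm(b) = 0.63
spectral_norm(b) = 0.64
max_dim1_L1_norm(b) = 0.92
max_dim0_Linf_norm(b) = 0.54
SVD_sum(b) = [[0.07, -0.32, 0.54], [-0.01, 0.02, -0.04]] + [[-0.02,-0.01,-0.00],[-0.26,-0.10,-0.03]]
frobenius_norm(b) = 0.70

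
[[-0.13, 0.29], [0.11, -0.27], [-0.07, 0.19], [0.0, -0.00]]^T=[[-0.13,  0.11,  -0.07,  0.0], [0.29,  -0.27,  0.19,  -0.0]]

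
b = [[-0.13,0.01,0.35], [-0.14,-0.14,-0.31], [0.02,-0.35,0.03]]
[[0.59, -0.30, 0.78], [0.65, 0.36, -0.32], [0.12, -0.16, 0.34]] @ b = [[-0.02, -0.23, 0.32], [-0.14, 0.07, 0.11], [0.01, -0.10, 0.1]]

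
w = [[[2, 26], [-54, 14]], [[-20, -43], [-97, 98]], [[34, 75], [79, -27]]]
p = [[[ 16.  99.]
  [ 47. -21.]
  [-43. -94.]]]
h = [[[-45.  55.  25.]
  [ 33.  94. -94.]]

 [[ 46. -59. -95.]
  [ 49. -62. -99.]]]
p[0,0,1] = 99.0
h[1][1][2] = -99.0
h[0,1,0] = 33.0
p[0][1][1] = -21.0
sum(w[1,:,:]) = -62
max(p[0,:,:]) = 99.0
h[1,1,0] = 49.0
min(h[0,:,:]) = -94.0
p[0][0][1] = 99.0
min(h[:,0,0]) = -45.0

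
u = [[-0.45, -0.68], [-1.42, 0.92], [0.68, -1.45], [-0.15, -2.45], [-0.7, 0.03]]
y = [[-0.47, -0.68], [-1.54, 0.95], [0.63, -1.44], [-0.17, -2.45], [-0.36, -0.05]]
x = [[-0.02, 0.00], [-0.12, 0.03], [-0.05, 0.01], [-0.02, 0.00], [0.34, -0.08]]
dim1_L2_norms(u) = [0.82, 1.69, 1.6, 2.45, 0.7]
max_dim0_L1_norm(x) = 0.55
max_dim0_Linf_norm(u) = 2.45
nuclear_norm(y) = 4.80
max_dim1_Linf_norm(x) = 0.34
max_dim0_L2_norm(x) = 0.37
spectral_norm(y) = 3.14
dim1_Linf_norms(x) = [0.02, 0.12, 0.05, 0.02, 0.34]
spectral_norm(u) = 3.13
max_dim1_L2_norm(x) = 0.35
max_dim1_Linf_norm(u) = 2.45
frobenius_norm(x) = 0.38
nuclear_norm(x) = 0.38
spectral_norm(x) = 0.38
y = u + x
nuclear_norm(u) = 4.80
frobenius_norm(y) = 3.55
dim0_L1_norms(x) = [0.55, 0.12]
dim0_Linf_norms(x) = [0.34, 0.08]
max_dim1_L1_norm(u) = 2.6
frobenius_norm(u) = 3.55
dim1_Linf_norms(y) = [0.68, 1.54, 1.44, 2.45, 0.36]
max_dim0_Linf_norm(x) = 0.34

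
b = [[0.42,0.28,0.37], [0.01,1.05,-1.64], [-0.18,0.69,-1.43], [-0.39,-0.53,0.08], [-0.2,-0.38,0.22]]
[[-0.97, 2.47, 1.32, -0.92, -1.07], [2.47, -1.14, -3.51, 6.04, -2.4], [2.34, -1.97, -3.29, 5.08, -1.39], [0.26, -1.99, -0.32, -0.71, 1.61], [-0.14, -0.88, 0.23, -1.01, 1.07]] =b @ [[-0.44,2.4,0.26,-1.97,-1.40], [-0.44,2.31,0.81,2.46,-1.98], [-1.79,2.19,2.66,-2.12,0.19]]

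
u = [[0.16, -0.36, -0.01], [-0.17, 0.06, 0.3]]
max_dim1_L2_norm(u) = 0.39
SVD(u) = [[-0.81, 0.59], [0.59, 0.81]] @ diag([0.4395840662752528, 0.2908020781853426]) @ [[-0.52, 0.74, 0.42], [-0.15, -0.56, 0.81]]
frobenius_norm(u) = 0.53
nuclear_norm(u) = 0.73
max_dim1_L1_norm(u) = 0.53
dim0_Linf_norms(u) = [0.17, 0.36, 0.3]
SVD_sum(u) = [[0.19, -0.26, -0.15], [-0.14, 0.19, 0.11]] + [[-0.03,-0.10,0.14], [-0.03,-0.13,0.19]]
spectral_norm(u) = 0.44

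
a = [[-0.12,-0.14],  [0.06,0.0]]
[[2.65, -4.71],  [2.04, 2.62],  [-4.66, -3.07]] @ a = [[-0.6, -0.37], [-0.09, -0.29], [0.38, 0.65]]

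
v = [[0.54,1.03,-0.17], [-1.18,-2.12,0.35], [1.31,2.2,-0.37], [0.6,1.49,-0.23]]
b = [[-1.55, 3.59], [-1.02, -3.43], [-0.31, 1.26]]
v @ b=[[-1.83, -1.81], [3.88, 3.48], [-4.16, -3.31], [-2.38, -3.25]]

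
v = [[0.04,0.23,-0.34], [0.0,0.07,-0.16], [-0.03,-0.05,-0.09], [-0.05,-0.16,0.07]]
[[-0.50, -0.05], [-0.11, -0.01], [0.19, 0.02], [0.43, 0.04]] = v @ [[-1.61, -0.15], [-2.35, -0.22], [-0.32, -0.03]]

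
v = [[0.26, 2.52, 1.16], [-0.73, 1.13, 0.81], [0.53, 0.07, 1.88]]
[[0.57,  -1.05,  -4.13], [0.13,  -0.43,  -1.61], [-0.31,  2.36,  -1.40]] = v@[[0.08, 0.36, -0.48], [0.31, -1.00, -1.33], [-0.2, 1.19, -0.56]]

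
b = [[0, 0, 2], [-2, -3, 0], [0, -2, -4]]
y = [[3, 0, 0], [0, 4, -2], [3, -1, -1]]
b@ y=[[6, -2, -2], [-6, -12, 6], [-12, -4, 8]]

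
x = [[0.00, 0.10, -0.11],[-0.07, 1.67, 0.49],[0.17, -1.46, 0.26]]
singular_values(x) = [2.24, 0.54, 0.03]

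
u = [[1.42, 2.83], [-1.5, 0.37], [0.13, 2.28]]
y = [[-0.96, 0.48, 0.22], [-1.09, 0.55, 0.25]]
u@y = [[-4.45, 2.24, 1.02], [1.04, -0.52, -0.24], [-2.61, 1.32, 0.60]]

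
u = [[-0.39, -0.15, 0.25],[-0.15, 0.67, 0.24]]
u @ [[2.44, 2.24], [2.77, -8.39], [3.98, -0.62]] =[[-0.37, 0.23], [2.45, -6.11]]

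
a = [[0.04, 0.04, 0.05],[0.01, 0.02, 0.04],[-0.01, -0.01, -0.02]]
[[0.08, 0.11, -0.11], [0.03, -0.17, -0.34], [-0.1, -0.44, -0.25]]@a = [[0.01, 0.01, 0.01], [0.00, 0.00, 0.0], [-0.01, -0.01, -0.02]]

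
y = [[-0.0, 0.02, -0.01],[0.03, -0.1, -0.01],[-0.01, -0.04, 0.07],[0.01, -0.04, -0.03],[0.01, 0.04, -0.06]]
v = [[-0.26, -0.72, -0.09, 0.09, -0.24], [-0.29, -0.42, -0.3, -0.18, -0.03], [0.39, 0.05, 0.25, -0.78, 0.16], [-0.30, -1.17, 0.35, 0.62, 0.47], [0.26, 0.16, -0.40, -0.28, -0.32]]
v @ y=[[-0.02, 0.06, 0.02], [-0.01, 0.05, -0.01], [-0.01, 0.03, 0.03], [-0.03, 0.09, -0.01], [0.0, 0.00, -0.00]]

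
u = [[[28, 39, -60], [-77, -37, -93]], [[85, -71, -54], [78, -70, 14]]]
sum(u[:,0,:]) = -33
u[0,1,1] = -37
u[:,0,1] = [39, -71]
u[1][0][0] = 85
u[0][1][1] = -37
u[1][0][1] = -71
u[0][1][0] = -77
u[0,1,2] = -93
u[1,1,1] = -70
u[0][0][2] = -60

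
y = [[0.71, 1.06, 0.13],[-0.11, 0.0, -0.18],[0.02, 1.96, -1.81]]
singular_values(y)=[2.77, 1.05, 0.0]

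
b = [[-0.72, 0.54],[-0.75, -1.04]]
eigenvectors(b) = [[-0.16-0.63j, (-0.16+0.63j)], [0.76+0.00j, (0.76-0j)]]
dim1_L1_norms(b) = [1.26, 1.79]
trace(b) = -1.76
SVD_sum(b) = [[0.02, 0.03], [-0.73, -1.05]] + [[-0.74, 0.51], [-0.02, 0.01]]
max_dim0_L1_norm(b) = 1.58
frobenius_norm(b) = 1.57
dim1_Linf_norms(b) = [0.72, 1.04]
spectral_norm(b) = 1.28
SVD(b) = [[-0.03, 1.0], [1.0, 0.03]] @ diag([1.2824425845946246, 0.8996894004145317]) @ [[-0.57, -0.82], [-0.82, 0.57]]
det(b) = 1.15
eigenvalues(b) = [(-0.88+0.62j), (-0.88-0.62j)]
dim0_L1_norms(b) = [1.47, 1.58]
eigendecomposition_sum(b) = [[(-0.36+0.42j), 0.27+0.39j], [(-0.38-0.54j), -0.52+0.19j]] + [[-0.36-0.42j,0.27-0.39j], [(-0.38+0.54j),-0.52-0.19j]]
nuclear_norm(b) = 2.18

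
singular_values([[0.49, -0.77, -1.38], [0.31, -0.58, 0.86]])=[1.71, 0.99]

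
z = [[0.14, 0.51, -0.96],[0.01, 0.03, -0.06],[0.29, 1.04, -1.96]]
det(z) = -0.00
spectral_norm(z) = 2.49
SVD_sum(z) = [[0.14,0.51,-0.96], [0.01,0.03,-0.06], [0.29,1.04,-1.96]] + [[-0.00, 0.00, 0.00],[0.0, -0.0, -0.0],[0.0, -0.0, -0.00]] + [[-0.00,-0.0,-0.0],[-0.0,-0.0,-0.0],[0.00,0.00,0.0]]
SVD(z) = [[-0.44, 0.62, -0.65], [-0.03, -0.74, -0.67], [-0.90, -0.28, 0.34]] @ diag([2.4926275550191845, 0.002655204424662281, 0.0009065586280613282]) @ [[-0.13,  -0.46,  0.88], [-0.81,  0.56,  0.18], [0.57,  0.69,  0.45]]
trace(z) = -1.79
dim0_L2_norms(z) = [0.32, 1.16, 2.18]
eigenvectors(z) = [[-0.44, -0.30, -0.28], [-0.03, 0.86, -0.83], [-0.90, 0.41, -0.48]]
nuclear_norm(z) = 2.50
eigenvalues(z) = [-1.79, -0.0, -0.0]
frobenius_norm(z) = 2.49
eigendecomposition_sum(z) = [[0.14, 0.51, -0.96], [0.01, 0.03, -0.06], [0.29, 1.04, -1.96]] + [[-0.00,  0.00,  0.0], [0.0,  -0.00,  -0.0], [0.00,  -0.00,  -0.0]] + [[-0.00, -0.00, 0.00], [-0.0, -0.00, 0.0], [-0.00, -0.00, 0.00]]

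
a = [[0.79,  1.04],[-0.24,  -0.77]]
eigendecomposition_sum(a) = [[0.7, 0.53], [-0.12, -0.09]] + [[0.09, 0.51], [-0.12, -0.68]]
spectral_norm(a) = 1.52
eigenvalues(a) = [0.61, -0.59]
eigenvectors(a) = [[0.99,-0.6], [-0.17,0.8]]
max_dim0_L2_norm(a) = 1.29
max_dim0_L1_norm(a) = 1.81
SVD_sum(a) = [[0.69, 1.10], [-0.41, -0.66]] + [[0.1,-0.06], [0.17,-0.11]]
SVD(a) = [[-0.86, 0.51],  [0.51, 0.86]] @ diag([1.5166624002646556, 0.23650615980023468]) @ [[-0.53, -0.85], [0.85, -0.53]]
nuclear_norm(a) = 1.75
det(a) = -0.36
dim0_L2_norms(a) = [0.83, 1.29]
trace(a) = 0.02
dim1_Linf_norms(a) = [1.04, 0.77]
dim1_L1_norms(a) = [1.83, 1.01]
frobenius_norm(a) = 1.53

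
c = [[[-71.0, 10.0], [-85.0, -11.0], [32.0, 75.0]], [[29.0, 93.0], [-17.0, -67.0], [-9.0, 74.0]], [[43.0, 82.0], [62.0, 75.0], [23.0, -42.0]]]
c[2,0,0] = 43.0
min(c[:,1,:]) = -85.0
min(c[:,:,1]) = -67.0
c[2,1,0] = 62.0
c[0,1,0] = -85.0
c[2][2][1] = -42.0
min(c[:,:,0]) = -85.0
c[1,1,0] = -17.0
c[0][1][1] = -11.0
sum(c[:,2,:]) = 153.0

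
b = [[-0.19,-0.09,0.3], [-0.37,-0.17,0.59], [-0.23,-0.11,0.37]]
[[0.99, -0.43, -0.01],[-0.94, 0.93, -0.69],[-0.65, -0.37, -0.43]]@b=[[-0.03, -0.01, 0.04],[-0.01, 0.0, 0.01],[0.36, 0.17, -0.57]]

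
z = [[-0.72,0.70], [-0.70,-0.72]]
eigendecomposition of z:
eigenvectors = [[-0.71j, 0.71j],  [0.71+0.00j, (0.71-0j)]]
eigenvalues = [(-0.72+0.7j), (-0.72-0.7j)]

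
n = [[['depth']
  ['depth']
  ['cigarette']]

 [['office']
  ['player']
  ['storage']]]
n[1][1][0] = 'player'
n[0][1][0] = 'depth'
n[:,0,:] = [['depth'], ['office']]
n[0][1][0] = 'depth'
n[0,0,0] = 'depth'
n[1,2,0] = 'storage'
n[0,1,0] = 'depth'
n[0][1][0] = 'depth'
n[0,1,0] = 'depth'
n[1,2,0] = 'storage'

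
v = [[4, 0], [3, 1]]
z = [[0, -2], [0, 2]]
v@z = [[0, -8], [0, -4]]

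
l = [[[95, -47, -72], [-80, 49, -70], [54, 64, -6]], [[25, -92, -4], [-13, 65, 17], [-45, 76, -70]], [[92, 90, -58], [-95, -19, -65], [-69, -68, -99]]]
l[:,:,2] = [[-72, -70, -6], [-4, 17, -70], [-58, -65, -99]]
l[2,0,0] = 92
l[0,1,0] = -80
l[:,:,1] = [[-47, 49, 64], [-92, 65, 76], [90, -19, -68]]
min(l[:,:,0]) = -95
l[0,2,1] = 64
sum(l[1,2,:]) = -39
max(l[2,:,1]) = 90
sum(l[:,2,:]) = -163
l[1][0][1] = -92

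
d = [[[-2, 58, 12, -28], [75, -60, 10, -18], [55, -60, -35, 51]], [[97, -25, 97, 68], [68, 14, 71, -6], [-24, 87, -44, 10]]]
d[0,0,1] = 58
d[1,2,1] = 87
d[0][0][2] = 12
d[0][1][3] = -18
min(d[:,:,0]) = -24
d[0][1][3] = -18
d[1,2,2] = -44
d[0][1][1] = -60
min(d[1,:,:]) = -44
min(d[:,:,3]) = -28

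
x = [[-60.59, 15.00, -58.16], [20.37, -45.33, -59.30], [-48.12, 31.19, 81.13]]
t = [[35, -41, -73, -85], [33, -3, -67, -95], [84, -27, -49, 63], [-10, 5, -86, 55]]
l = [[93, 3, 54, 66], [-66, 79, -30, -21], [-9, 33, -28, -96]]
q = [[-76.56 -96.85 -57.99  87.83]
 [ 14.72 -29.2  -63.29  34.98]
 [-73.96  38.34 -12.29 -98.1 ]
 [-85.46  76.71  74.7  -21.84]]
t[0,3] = -85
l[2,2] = -28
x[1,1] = -45.33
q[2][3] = -98.1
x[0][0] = -60.59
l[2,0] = -9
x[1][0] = 20.37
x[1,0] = 20.37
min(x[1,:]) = -59.3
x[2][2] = 81.13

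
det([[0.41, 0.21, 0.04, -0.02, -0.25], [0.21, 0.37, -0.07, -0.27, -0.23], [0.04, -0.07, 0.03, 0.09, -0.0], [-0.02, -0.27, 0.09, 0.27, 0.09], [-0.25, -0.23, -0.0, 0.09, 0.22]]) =0.000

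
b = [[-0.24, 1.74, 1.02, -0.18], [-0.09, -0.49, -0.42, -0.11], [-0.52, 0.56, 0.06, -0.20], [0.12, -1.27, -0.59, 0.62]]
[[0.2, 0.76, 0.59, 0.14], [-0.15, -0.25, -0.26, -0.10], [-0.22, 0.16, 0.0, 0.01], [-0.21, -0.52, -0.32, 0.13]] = b@ [[0.63, 0.16, 0.06, -0.08],  [0.16, 0.46, 0.01, 0.09],  [0.06, 0.01, 0.58, 0.04],  [-0.08, 0.09, 0.04, 0.44]]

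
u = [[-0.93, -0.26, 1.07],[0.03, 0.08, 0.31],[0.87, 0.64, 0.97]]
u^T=[[-0.93, 0.03, 0.87], [-0.26, 0.08, 0.64], [1.07, 0.31, 0.97]]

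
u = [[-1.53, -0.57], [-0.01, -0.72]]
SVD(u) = [[-0.98, -0.19], [-0.19, 0.98]] @ diag([1.6574423930486615, 0.6611994507900976]) @ [[0.91, 0.42],[0.42, -0.91]]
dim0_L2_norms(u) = [1.53, 0.92]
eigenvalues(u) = [-1.54, -0.71]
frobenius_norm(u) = 1.78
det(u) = 1.10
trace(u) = -2.25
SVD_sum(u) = [[-1.48, -0.68],[-0.28, -0.13]] + [[-0.05,0.11], [0.27,-0.59]]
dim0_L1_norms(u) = [1.54, 1.29]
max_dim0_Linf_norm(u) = 1.53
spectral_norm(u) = 1.66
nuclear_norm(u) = 2.32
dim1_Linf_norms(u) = [1.53, 0.72]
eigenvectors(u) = [[-1.00, 0.57], [-0.01, -0.82]]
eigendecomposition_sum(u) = [[-1.52, -1.06], [-0.02, -0.01]] + [[-0.01, 0.49], [0.01, -0.71]]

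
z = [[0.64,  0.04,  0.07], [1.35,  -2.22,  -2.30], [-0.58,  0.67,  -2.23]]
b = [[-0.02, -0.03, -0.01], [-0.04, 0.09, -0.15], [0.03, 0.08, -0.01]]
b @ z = [[-0.05,0.06,0.09], [0.18,-0.3,0.12], [0.13,-0.18,-0.16]]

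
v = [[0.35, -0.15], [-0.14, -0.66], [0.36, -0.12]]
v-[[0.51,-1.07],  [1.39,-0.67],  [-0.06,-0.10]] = [[-0.16,  0.92], [-1.53,  0.01], [0.42,  -0.02]]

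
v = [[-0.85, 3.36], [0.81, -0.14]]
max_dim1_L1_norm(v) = 4.21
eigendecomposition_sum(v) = [[-1.32, 2.17],  [0.52, -0.86]] + [[0.47, 1.19], [0.29, 0.72]]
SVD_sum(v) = [[-0.92, 3.34], [0.09, -0.34]] + [[0.07, 0.02], [0.72, 0.2]]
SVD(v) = [[0.99, -0.10], [-0.10, -0.99]] @ diag([3.482722986163812, 0.747288834150643]) @ [[-0.27,0.96], [-0.96,-0.27]]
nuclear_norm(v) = 4.23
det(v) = -2.60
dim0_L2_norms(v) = [1.17, 3.36]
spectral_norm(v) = 3.48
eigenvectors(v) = [[-0.93, -0.85], [0.37, -0.52]]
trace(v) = -0.99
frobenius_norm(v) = 3.56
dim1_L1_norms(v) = [4.21, 0.95]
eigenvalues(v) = [-2.18, 1.19]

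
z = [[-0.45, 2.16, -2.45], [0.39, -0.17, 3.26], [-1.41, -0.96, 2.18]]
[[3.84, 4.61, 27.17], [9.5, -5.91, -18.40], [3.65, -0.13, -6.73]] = z@[[-1.08, -2.24, -6.41],  [5.32, -0.09, 6.07],  [3.32, -1.55, -4.56]]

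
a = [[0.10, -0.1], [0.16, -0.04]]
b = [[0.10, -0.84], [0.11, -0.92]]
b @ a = [[-0.12, 0.02],[-0.14, 0.03]]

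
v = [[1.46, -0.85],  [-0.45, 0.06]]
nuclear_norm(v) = 1.91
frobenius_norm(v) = 1.75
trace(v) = 1.52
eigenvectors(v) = [[0.96, 0.46],  [-0.27, 0.89]]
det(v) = -0.29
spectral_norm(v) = 1.74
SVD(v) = [[-0.97, 0.24], [0.24, 0.97]] @ diag([1.74112396690268, 0.16937335055160005]) @ [[-0.88, 0.48], [-0.48, -0.88]]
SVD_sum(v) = [[1.48, -0.81], [-0.37, 0.20]] + [[-0.02, -0.04], [-0.08, -0.14]]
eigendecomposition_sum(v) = [[1.48,  -0.77], [-0.41,  0.21]] + [[-0.02,-0.08], [-0.04,-0.15]]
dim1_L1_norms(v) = [2.31, 0.51]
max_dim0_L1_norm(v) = 1.91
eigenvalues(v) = [1.69, -0.17]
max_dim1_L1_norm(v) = 2.31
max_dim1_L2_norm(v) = 1.69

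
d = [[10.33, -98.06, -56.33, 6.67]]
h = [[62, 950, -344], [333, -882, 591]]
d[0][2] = -56.33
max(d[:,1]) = -98.06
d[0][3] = 6.67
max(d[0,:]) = 10.33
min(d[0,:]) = -98.06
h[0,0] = 62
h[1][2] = 591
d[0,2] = -56.33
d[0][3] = 6.67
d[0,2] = -56.33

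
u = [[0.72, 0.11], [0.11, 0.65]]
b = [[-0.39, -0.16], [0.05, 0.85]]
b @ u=[[-0.3,-0.15], [0.13,0.56]]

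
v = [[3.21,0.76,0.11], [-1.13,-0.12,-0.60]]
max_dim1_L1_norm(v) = 4.08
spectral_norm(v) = 3.50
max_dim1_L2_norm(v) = 3.3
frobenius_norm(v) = 3.54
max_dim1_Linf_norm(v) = 3.21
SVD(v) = [[-0.94, 0.34],[0.34, 0.94]] @ diag([3.49938411616385, 0.5471844364929821]) @ [[-0.97,-0.22,-0.09],  [0.03,0.26,-0.96]]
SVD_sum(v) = [[3.2,0.71,0.29], [-1.14,-0.25,-0.1]] + [[0.01, 0.05, -0.18], [0.01, 0.13, -0.5]]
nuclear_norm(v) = 4.05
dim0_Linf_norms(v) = [3.21, 0.76, 0.6]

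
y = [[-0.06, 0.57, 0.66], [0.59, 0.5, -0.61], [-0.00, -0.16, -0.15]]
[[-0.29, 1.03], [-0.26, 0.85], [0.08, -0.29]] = y @ [[-0.2, 0.76],[-0.41, 1.36],[-0.11, 0.45]]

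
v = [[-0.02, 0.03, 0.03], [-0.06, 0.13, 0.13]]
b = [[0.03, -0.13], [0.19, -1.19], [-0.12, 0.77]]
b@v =[[0.01, -0.02, -0.02], [0.07, -0.15, -0.15], [-0.04, 0.10, 0.10]]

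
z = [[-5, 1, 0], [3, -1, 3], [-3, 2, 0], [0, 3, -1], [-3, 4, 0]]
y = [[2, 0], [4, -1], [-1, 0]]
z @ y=[[-6, -1], [-1, 1], [2, -2], [13, -3], [10, -4]]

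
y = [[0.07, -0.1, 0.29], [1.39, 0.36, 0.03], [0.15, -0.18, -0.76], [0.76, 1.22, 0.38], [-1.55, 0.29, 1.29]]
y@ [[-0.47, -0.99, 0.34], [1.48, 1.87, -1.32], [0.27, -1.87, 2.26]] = [[-0.1, -0.80, 0.81], [-0.11, -0.76, 0.07], [-0.54, 0.94, -1.43], [1.55, 0.82, -0.49], [1.51, -0.34, 2.01]]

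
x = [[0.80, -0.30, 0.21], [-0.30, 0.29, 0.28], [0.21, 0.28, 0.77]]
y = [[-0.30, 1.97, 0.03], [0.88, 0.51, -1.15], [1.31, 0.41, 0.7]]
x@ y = [[-0.23, 1.51, 0.52], [0.71, -0.33, -0.15], [1.19, 0.87, 0.22]]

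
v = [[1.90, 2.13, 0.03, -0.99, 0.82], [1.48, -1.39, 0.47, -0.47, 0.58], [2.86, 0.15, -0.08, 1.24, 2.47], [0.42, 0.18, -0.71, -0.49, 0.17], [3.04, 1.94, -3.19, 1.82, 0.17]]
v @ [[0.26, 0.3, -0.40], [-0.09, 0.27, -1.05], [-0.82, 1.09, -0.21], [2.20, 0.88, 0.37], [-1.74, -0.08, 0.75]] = [[-3.33, 0.24, -2.75], [-1.92, 0.12, 1.03], [-0.77, 1.7, 1.03], [-0.70, -1.04, -0.26], [6.94, -0.45, -1.78]]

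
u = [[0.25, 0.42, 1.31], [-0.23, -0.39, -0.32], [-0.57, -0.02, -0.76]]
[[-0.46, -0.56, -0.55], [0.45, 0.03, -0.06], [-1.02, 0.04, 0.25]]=u @[[1.83,0.67,0.40],[-2.27,-0.01,0.45],[0.03,-0.55,-0.64]]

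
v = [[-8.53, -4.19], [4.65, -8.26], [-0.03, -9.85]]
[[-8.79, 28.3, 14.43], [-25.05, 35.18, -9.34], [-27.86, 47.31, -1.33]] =v @ [[-0.36, -0.96, -1.76], [2.83, -4.80, 0.14]]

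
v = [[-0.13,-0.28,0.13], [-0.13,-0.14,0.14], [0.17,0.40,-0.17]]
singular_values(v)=[0.62, 0.08, 0.0]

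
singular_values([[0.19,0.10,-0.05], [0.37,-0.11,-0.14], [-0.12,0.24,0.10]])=[0.49, 0.25, 0.01]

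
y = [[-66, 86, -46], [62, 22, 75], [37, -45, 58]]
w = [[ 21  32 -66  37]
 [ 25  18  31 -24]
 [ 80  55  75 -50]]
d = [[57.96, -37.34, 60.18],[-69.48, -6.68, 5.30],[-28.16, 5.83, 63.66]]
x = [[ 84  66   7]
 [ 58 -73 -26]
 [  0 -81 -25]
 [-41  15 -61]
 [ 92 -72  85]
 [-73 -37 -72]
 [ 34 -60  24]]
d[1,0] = -69.48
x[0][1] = 66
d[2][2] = 63.66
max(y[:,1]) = 86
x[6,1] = -60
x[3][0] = -41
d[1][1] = -6.68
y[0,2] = -46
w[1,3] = -24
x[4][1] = -72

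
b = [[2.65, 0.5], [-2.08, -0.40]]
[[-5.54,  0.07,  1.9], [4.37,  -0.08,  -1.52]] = b @ [[-1.45,-0.65,0.20], [-3.39,3.58,2.75]]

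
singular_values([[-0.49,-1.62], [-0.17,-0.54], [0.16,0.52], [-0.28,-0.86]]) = [2.07, 0.02]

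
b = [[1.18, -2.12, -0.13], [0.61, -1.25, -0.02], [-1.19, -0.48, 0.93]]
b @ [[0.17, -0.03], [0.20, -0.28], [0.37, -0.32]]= [[-0.27, 0.6], [-0.15, 0.34], [0.05, -0.13]]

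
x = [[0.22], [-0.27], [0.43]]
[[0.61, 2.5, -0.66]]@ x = [[-0.82]]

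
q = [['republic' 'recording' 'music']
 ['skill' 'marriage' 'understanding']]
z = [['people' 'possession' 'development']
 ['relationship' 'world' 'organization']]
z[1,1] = 'world'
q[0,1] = 'recording'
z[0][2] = 'development'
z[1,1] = 'world'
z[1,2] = 'organization'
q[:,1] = ['recording', 'marriage']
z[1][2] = 'organization'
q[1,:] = ['skill', 'marriage', 'understanding']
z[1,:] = ['relationship', 'world', 'organization']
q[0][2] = 'music'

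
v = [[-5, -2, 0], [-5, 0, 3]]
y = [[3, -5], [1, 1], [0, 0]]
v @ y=[[-17, 23], [-15, 25]]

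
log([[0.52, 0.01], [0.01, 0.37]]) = [[-0.65, 0.02],[0.02, -0.99]]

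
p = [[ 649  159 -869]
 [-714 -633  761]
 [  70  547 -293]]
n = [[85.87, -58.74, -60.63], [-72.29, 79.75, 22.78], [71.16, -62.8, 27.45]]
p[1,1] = -633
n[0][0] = 85.87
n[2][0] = 71.16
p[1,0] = -714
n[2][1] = -62.8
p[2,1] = 547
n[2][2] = 27.45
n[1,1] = 79.75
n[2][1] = -62.8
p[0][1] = 159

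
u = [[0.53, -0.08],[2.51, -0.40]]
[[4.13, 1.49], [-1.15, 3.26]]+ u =[[4.66, 1.41], [1.36, 2.86]]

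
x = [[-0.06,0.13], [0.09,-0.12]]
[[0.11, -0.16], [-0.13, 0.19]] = x @ [[-0.91, 1.24], [0.40, -0.67]]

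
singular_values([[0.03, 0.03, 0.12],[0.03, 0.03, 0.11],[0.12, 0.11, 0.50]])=[0.55, 0.01, 0.0]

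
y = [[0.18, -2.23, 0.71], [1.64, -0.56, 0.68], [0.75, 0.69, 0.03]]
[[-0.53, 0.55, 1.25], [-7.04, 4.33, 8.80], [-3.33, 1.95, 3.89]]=y @ [[-4.72,  2.4,  4.89], [0.25,  0.18,  0.27], [1.23,  0.73,  1.37]]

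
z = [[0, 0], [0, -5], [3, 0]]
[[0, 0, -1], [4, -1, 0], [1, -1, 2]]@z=[[-3, 0], [0, 5], [6, 5]]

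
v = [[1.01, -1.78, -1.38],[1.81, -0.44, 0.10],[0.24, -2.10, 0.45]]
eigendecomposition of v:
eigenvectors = [[(0.62+0j),  0.62-0.00j,  (-0.51+0j)],[(0.04-0.56j),  (0.04+0.56j),  (-0.43+0j)],[(0.51-0.2j),  0.51+0.20j,  0.74+0.00j]]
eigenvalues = [(-0.25+2.06j), (-0.25-2.06j), (1.51+0j)]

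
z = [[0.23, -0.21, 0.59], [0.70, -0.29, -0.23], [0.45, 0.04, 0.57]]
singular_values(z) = [1.01, 0.74, 0.22]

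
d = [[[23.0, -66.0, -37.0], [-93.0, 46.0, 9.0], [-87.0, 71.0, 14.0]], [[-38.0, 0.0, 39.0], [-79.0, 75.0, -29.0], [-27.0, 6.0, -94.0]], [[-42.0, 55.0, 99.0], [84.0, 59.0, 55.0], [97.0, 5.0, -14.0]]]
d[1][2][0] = -27.0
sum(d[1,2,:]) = -115.0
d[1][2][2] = -94.0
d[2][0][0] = -42.0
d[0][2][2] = 14.0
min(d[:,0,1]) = -66.0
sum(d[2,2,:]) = 88.0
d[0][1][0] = -93.0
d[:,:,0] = [[23.0, -93.0, -87.0], [-38.0, -79.0, -27.0], [-42.0, 84.0, 97.0]]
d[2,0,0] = -42.0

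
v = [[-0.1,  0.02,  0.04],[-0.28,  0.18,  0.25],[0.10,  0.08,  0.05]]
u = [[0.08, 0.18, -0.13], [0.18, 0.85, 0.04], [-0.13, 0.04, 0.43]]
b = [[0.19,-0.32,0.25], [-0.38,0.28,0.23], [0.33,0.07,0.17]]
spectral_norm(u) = 0.89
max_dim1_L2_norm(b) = 0.53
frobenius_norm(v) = 0.45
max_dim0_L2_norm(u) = 0.87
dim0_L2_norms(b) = [0.54, 0.43, 0.38]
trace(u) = 1.36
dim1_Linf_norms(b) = [0.32, 0.38, 0.33]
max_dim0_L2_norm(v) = 0.31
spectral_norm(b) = 0.63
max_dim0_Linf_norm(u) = 0.85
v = u @ b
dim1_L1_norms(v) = [0.16, 0.71, 0.23]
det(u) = -0.00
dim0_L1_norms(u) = [0.39, 1.07, 0.6]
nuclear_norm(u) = 1.37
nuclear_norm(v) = 0.58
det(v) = 0.00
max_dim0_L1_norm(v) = 0.48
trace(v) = 0.13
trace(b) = 0.64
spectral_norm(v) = 0.43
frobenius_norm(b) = 0.79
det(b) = -0.07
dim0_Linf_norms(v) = [0.28, 0.18, 0.25]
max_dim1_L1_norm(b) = 0.89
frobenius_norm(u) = 1.01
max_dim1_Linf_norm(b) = 0.38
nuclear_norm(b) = 1.29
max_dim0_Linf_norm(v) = 0.28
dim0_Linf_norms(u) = [0.18, 0.85, 0.43]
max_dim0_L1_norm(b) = 0.9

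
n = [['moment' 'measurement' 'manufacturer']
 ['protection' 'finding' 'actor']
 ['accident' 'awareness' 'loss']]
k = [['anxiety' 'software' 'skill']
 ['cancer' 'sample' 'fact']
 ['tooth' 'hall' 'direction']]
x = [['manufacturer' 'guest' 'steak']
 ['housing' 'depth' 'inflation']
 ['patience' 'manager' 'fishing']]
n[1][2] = 'actor'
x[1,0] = 'housing'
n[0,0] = 'moment'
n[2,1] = 'awareness'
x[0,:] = ['manufacturer', 'guest', 'steak']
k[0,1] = 'software'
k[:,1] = ['software', 'sample', 'hall']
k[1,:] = ['cancer', 'sample', 'fact']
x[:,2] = ['steak', 'inflation', 'fishing']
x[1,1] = 'depth'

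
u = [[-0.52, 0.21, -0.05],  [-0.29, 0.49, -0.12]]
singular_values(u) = [0.77, 0.26]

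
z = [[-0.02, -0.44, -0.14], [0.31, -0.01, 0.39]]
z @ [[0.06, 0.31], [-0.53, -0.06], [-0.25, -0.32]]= [[0.27, 0.06], [-0.07, -0.03]]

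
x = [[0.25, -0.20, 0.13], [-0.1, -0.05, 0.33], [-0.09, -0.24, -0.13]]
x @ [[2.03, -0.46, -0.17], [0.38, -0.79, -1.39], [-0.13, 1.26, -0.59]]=[[0.41, 0.21, 0.16], [-0.26, 0.5, -0.11], [-0.26, 0.07, 0.43]]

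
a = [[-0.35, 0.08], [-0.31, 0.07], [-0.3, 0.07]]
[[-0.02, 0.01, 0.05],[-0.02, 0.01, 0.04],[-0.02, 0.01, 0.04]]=a @ [[0.01, -0.01, -0.15], [-0.25, 0.04, -0.08]]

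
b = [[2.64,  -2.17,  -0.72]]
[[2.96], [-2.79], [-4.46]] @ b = [[7.81, -6.42, -2.13], [-7.37, 6.05, 2.01], [-11.77, 9.68, 3.21]]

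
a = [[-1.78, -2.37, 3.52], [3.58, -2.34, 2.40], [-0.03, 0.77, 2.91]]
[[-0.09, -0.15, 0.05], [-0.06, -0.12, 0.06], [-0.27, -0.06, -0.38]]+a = [[-1.87, -2.52, 3.57], [3.52, -2.46, 2.46], [-0.30, 0.71, 2.53]]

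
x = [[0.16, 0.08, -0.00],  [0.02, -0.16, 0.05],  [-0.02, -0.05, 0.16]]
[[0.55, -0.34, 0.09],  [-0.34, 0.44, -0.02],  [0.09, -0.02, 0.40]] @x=[[0.08,0.09,-0.00], [-0.05,-0.10,0.02], [0.01,-0.01,0.06]]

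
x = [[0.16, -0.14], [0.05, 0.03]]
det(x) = 0.01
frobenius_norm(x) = 0.22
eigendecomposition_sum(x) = [[0.08-0.03j, -0.07+0.13j], [0.03-0.05j, 0.02+0.08j]] + [[(0.08+0.03j), (-0.07-0.13j)], [(0.03+0.05j), (0.02-0.08j)]]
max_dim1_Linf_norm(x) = 0.16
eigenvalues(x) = [(0.1+0.05j), (0.1-0.05j)]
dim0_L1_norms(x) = [0.21, 0.17]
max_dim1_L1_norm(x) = 0.3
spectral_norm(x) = 0.21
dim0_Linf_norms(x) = [0.16, 0.14]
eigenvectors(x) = [[-0.86+0.00j, (-0.86-0j)], [(-0.4+0.32j), (-0.4-0.32j)]]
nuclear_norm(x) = 0.27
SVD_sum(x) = [[0.16,  -0.14],[0.01,  -0.01]] + [[-0.00,-0.0], [0.04,0.04]]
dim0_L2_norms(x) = [0.17, 0.14]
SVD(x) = [[-1.0, -0.09],[-0.09, 1.00]] @ diag([0.21340722992965355, 0.05529334692123454]) @ [[-0.77, 0.64],[0.64, 0.77]]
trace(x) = 0.19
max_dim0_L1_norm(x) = 0.21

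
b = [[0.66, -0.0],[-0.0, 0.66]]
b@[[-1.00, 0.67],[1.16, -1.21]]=[[-0.66, 0.44], [0.77, -0.8]]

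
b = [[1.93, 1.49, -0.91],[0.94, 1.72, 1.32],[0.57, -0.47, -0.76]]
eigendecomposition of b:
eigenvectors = [[0.79+0.00j, (-0.59+0j), -0.59-0.00j], [(0.61+0j), (0.58-0.06j), (0.58+0.06j)], [0.04+0.00j, (-0.34+0.45j), -0.34-0.45j]]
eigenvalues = [(3.03+0j), (-0.07+0.84j), (-0.07-0.84j)]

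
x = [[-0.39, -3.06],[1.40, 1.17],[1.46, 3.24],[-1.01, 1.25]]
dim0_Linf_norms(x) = [1.46, 3.24]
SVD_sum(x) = [[-0.93, -2.89], [0.47, 1.47], [1.08, 3.36], [0.27, 0.84]] + [[0.54, -0.17], [0.93, -0.30], [0.38, -0.12], [-1.28, 0.41]]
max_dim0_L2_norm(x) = 4.77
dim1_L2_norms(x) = [3.08, 1.82, 3.55, 1.61]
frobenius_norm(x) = 5.30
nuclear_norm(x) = 6.78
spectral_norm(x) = 4.98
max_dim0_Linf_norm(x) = 3.24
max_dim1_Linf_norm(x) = 3.24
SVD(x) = [[-0.61, -0.32], [0.31, -0.54], [0.71, -0.22], [0.18, 0.75]] @ diag([4.982120640762343, 1.7985755254894964]) @ [[0.31, 0.95], [-0.95, 0.31]]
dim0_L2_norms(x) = [2.29, 4.77]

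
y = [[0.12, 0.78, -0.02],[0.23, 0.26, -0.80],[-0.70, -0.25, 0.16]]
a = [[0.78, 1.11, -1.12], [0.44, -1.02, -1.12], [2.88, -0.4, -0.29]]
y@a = [[0.38, -0.65, -1.0], [-2.01, 0.31, -0.32], [-0.20, -0.59, 1.02]]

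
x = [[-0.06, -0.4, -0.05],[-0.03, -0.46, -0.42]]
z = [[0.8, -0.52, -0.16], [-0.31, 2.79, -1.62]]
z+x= [[0.74, -0.92, -0.21], [-0.34, 2.33, -2.04]]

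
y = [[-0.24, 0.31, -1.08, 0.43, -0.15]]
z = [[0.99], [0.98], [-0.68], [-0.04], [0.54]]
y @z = [[0.7]]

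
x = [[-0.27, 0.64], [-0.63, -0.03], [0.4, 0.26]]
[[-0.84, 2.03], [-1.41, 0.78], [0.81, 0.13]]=x@[[2.25, -1.36], [-0.36, 2.6]]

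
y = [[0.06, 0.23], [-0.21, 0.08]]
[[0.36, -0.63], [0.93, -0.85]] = y@[[-3.50,2.75], [2.46,-3.44]]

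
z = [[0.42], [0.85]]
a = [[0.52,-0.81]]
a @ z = [[-0.47]]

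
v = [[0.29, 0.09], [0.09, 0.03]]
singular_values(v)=[0.32, 0.0]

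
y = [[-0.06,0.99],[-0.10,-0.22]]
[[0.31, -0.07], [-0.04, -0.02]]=y @ [[-0.28, 0.34], [0.3, -0.05]]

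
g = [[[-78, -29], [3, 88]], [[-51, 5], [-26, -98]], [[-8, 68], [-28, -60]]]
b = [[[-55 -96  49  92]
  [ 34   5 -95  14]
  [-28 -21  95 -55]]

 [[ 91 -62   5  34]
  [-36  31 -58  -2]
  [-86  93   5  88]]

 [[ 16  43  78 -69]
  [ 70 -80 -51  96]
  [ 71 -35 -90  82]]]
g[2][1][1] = -60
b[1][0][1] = -62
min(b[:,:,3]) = -69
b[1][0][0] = 91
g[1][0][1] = 5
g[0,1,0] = 3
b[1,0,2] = 5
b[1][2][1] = 93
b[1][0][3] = 34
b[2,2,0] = 71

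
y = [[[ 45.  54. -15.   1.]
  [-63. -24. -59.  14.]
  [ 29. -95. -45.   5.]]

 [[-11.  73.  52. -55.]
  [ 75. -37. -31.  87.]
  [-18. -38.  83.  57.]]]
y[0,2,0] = 29.0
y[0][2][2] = -45.0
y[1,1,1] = -37.0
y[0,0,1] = 54.0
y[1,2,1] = -38.0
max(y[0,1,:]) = 14.0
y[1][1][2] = -31.0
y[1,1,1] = -37.0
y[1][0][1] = 73.0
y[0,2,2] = -45.0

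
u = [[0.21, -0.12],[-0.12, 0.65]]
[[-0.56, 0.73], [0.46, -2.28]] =u @[[-2.51, 1.66], [0.24, -3.2]]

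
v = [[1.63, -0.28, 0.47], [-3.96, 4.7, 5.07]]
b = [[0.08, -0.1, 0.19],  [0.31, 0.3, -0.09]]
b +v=[[1.71, -0.38, 0.66], [-3.65, 5.0, 4.98]]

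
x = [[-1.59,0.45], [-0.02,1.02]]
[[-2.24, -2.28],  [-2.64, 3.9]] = x@[[0.68, 2.53], [-2.57, 3.87]]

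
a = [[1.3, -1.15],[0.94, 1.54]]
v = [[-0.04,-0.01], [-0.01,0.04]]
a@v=[[-0.04, -0.06], [-0.05, 0.05]]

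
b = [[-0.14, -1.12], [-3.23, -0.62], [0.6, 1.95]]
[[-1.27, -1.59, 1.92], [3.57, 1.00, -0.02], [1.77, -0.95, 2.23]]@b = [[6.47, 6.15], [-3.74, -4.66], [4.16, 2.96]]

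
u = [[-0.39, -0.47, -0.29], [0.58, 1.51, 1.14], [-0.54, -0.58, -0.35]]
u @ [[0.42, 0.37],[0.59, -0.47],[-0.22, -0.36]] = [[-0.38, 0.18], [0.88, -0.91], [-0.49, 0.2]]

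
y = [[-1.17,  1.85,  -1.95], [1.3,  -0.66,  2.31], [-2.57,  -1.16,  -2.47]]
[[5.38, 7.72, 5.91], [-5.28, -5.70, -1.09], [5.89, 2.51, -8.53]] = y @[[-1.24, -0.47, 1.94], [0.65, 2.22, 3.97], [-1.40, -1.57, -0.43]]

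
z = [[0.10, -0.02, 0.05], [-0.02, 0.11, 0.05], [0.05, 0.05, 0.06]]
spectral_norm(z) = 0.15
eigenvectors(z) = [[0.47, 0.78, 0.40], [0.44, -0.6, 0.67], [-0.77, 0.14, 0.63]]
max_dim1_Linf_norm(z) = 0.11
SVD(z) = [[-0.40, 0.78, -0.47], [-0.67, -0.60, -0.44], [-0.63, 0.14, 0.77]] @ diag([0.14504191932217103, 0.12434817915624985, 0.0006099015215791427]) @ [[-0.4, -0.67, -0.63],[0.78, -0.6, 0.14],[-0.47, -0.44, 0.77]]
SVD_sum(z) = [[0.02, 0.04, 0.04], [0.04, 0.06, 0.06], [0.04, 0.06, 0.06]] + [[0.08, -0.06, 0.01], [-0.06, 0.05, -0.01], [0.01, -0.01, 0.00]] + [[0.0, 0.0, -0.0], [0.0, 0.00, -0.0], [-0.00, -0.0, 0.0]]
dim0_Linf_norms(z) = [0.1, 0.11, 0.06]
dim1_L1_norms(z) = [0.17, 0.18, 0.16]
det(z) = 0.00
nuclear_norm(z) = 0.27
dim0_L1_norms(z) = [0.17, 0.18, 0.16]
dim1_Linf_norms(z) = [0.1, 0.11, 0.06]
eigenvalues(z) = [0.0, 0.12, 0.15]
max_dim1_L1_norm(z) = 0.18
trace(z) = 0.27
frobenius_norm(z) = 0.19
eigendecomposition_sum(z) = [[0.00,0.00,-0.0],[0.00,0.00,-0.0],[-0.0,-0.0,0.0]] + [[0.08, -0.06, 0.01],  [-0.06, 0.05, -0.01],  [0.01, -0.01, 0.00]] + [[0.02, 0.04, 0.04], [0.04, 0.06, 0.06], [0.04, 0.06, 0.06]]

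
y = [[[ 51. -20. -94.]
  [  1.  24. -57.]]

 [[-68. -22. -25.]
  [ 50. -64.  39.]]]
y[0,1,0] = 1.0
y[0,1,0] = 1.0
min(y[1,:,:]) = -68.0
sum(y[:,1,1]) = -40.0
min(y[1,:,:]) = -68.0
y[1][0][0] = -68.0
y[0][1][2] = -57.0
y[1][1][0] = 50.0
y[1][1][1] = -64.0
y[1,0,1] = -22.0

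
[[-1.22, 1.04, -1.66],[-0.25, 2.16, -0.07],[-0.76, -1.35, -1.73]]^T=[[-1.22, -0.25, -0.76], [1.04, 2.16, -1.35], [-1.66, -0.07, -1.73]]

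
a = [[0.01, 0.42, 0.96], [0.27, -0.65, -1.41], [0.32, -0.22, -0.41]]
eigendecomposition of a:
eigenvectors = [[0.47, -0.77, -0.11], [-0.81, 0.44, -0.91], [-0.34, -0.46, 0.40]]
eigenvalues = [-1.39, 0.34, 0.0]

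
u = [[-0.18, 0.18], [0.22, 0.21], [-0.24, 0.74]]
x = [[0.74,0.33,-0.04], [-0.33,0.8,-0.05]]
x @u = [[-0.05, 0.17], [0.25, 0.07]]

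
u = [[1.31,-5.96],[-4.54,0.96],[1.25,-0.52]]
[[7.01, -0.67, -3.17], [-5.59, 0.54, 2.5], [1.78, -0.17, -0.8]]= u @ [[1.03, -0.10, -0.46],  [-0.95, 0.09, 0.43]]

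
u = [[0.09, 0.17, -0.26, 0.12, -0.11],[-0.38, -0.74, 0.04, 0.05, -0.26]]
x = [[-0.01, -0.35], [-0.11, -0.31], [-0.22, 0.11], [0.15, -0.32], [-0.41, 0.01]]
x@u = [[0.13, 0.26, -0.01, -0.02, 0.09], [0.11, 0.21, 0.02, -0.03, 0.09], [-0.06, -0.12, 0.06, -0.02, -0.00], [0.14, 0.26, -0.05, 0.0, 0.07], [-0.04, -0.08, 0.11, -0.05, 0.04]]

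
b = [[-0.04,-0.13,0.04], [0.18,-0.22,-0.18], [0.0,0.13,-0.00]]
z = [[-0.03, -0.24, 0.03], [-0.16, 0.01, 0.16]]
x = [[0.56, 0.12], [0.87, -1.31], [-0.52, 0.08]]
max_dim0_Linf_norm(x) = 1.31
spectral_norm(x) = 1.63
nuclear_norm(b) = 0.51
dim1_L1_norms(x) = [0.68, 2.18, 0.6]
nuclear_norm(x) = 2.27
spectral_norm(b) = 0.35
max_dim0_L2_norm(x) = 1.32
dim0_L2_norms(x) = [1.16, 1.32]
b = x @ z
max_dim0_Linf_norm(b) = 0.22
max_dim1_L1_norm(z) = 0.33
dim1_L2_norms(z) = [0.24, 0.23]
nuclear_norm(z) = 0.47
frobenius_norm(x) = 1.75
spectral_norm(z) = 0.25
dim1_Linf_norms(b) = [0.13, 0.22, 0.13]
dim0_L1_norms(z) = [0.19, 0.25, 0.19]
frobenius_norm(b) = 0.39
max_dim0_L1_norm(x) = 1.95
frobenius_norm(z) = 0.33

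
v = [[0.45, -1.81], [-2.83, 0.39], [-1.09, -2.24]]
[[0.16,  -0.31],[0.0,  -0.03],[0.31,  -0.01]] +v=[[0.61, -2.12], [-2.83, 0.36], [-0.78, -2.25]]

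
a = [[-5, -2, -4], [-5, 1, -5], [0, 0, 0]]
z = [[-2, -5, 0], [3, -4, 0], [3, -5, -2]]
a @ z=[[-8, 53, 8], [-2, 46, 10], [0, 0, 0]]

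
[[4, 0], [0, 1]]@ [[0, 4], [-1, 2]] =[[0, 16], [-1, 2]]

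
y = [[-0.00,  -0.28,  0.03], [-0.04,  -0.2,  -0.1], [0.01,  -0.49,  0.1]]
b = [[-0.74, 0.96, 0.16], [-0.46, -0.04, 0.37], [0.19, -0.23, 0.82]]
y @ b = [[0.13,0.00,-0.08],  [0.1,-0.01,-0.16],  [0.24,0.01,-0.10]]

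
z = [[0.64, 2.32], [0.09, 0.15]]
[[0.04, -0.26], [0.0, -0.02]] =z @ [[0.03, -0.01], [0.01, -0.11]]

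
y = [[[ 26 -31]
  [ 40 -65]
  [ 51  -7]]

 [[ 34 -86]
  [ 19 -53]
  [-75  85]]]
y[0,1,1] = -65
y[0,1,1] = -65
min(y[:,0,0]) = 26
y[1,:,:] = [[34, -86], [19, -53], [-75, 85]]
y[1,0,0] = 34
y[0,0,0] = 26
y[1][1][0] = 19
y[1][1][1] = -53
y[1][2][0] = -75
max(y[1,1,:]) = 19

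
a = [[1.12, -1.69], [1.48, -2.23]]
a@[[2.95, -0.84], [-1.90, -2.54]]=[[6.52,3.35], [8.6,4.42]]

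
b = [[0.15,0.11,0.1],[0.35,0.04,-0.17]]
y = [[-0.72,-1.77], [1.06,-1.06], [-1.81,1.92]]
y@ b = [[-0.73, -0.15, 0.23], [-0.21, 0.07, 0.29], [0.4, -0.12, -0.51]]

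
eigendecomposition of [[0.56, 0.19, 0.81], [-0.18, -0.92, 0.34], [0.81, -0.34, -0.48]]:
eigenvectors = [[(0.88+0j), 0.34j, -0.34j], [0j, -0.70+0.00j, -0.70-0.00j], [0.48+0.00j, -0.62j, 0.62j]]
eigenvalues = [(1+0j), (-0.92+0.39j), (-0.92-0.39j)]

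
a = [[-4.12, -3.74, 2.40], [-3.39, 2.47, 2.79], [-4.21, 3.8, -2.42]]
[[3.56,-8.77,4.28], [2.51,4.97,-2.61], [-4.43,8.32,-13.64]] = a @ [[0.10, 0.07, 1.11], [-0.26, 2.21, -1.34], [1.25, -0.09, 1.6]]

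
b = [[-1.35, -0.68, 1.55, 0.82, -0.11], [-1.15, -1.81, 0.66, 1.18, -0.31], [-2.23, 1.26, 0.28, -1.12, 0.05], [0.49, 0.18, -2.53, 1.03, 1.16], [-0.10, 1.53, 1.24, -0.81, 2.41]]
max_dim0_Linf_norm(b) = 2.53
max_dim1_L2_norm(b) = 3.22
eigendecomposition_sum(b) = [[(-0+0.03j), (0.02-0.02j), 0.01-0.04j, 0.00+0.04j, (0.04-0.01j)], [(0.19+0.01j), -0.12-0.08j, -0.20-0.05j, (0.2-0.02j), -0.04-0.24j], [(-0.36-0.13j), 0.18+0.23j, 0.35+0.21j, (-0.4-0.08j), -0.07+0.49j], [0.71+0.52j, (-0.25-0.62j), -0.64-0.69j, (0.84+0.43j), 0.46-1.06j], [(-0.47+0.84j), 0.64-0.35j, (0.67-0.78j), (-0.35+0.96j), (1.2+0.37j)]] + [[-0.00-0.03j, (0.02+0.02j), (0.01+0.04j), 0.00-0.04j, 0.04+0.01j],[0.19-0.01j, -0.12+0.08j, (-0.2+0.05j), (0.2+0.02j), -0.04+0.24j],[(-0.36+0.13j), 0.18-0.23j, 0.35-0.21j, -0.40+0.08j, (-0.07-0.49j)],[(0.71-0.52j), (-0.25+0.62j), -0.64+0.69j, 0.84-0.43j, 0.46+1.06j],[(-0.47-0.84j), (0.64+0.35j), 0.67+0.78j, -0.35-0.96j, (1.2-0.37j)]] + [[(-0.81+0.41j), 0.49-0.29j, (0.16+0.54j), -0.01+0.28j, 0.06-0.10j], [(-0.99-0.62j), (0.64+0.35j), (-0.49+0.54j), -0.32+0.17j, 0.15-0.00j], [(-0.76-0.24j), (0.49+0.12j), -0.23+0.44j, -0.18+0.17j, 0.10-0.03j], [-0.47-0.91j, 0.32+0.56j, -0.61+0.19j, (-0.32-0.01j), (0.11+0.07j)], [(0.5+0.35j), (-0.32-0.21j), 0.27-0.27j, (0.17-0.08j), (-0.08-0j)]] + [[(-0.81-0.41j),(0.49+0.29j),0.16-0.54j,(-0.01-0.28j),(0.06+0.1j)], [-0.99+0.62j,(0.64-0.35j),(-0.49-0.54j),-0.32-0.17j,0.15+0.00j], [(-0.76+0.24j),0.49-0.12j,(-0.23-0.44j),(-0.18-0.17j),(0.1+0.03j)], [-0.47+0.91j,(0.32-0.56j),-0.61-0.19j,-0.32+0.01j,(0.11-0.07j)], [0.50-0.35j,-0.32+0.21j,(0.27+0.27j),(0.17+0.08j),(-0.08+0j)]] + [[(0.27-0j), (-1.7+0j), 1.20-0.00j, (0.84-0j), -0.32+0.00j], [0.46-0.00j, (-2.86+0j), (2.03-0j), (1.41-0j), (-0.54+0j)], [(0.01-0j), (-0.07+0j), 0.05-0.00j, 0.03-0.00j, (-0.01+0j)], [(-0.01+0j), (0.04-0j), (-0.03+0j), -0.02+0.00j, (0.01-0j)], [-0.14+0.00j, 0.90-0.00j, (-0.64+0j), (-0.44+0j), (0.17-0j)]]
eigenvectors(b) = [[(0.02-0.01j), 0.02+0.01j, -0.23+0.38j, -0.23-0.38j, (0.49+0j)], [(-0.06-0.12j), (-0.06+0.12j), -0.57+0.00j, -0.57-0.00j, (0.83+0j)], [(0.04+0.27j), 0.04-0.27j, -0.38+0.10j, -0.38-0.10j, (0.02+0j)], [(0.07-0.64j), (0.07+0.64j), -0.43-0.26j, (-0.43+0.26j), -0.01+0.00j], [0.70+0.00j, 0.70-0.00j, (0.3+0.02j), 0.30-0.02j, (-0.26+0j)]]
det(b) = -29.60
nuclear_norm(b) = 12.47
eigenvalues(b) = [(2.27+0.95j), (2.27-0.95j), (-0.79+1.19j), (-0.79-1.19j), (-2.39+0j)]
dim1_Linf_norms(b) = [1.55, 1.81, 2.23, 2.53, 2.41]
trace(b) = 0.56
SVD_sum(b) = [[-0.85, 0.31, 1.14, -0.44, 0.13], [-0.22, 0.08, 0.30, -0.12, 0.03], [-1.13, 0.41, 1.52, -0.59, 0.17], [1.30, -0.47, -1.74, 0.67, -0.20], [-0.96, 0.35, 1.29, -0.5, 0.15]] + [[-0.33,-1.01,0.34,0.57,-0.80], [-0.50,-1.54,0.52,0.87,-1.21], [0.17,0.52,-0.17,-0.29,0.41], [0.23,0.70,-0.24,-0.40,0.55], [0.52,1.59,-0.53,-0.90,1.25]] + [[-0.18, -0.18, 0.02, 0.48, 0.65], [-0.23, -0.22, 0.03, 0.6, 0.82], [0.08, 0.08, -0.01, -0.21, -0.28], [-0.27, -0.26, 0.03, 0.71, 0.97], [-0.25, -0.23, 0.03, 0.64, 0.87]] + [[-0.01, 0.00, -0.0, -0.0, -0.00], [-0.18, 0.04, -0.14, -0.0, -0.03], [-1.34, 0.28, -1.05, -0.01, -0.26], [-0.76, 0.16, -0.6, -0.00, -0.15], [0.60, -0.13, 0.47, 0.0, 0.12]] + [[0.02,  0.2,  0.05,  0.21,  -0.09],[-0.02,  -0.17,  -0.04,  -0.18,  0.08],[-0.00,  -0.03,  -0.01,  -0.03,  0.01],[0.0,  0.05,  0.01,  0.05,  -0.02],[-0.0,  -0.05,  -0.01,  -0.05,  0.02]]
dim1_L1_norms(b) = [4.51, 5.11, 4.94, 5.39, 6.09]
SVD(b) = [[-0.39, -0.39, 0.39, 0.0, 0.74], [-0.10, -0.59, 0.48, 0.11, -0.63], [-0.52, 0.20, -0.16, 0.81, -0.09], [0.6, 0.27, 0.57, 0.46, 0.16], [-0.45, 0.62, 0.51, -0.36, -0.18]] @ diag([3.8767773046117866, 3.7995826823076855, 2.2092194987314584, 2.167968894138345, 0.4195584002588546]) @ [[0.56, -0.20, -0.75, 0.29, -0.08],[0.22, 0.68, -0.23, -0.39, 0.54],[-0.22, -0.21, 0.02, 0.56, 0.77],[-0.77, 0.16, -0.6, -0.00, -0.15],[0.06, 0.65, 0.17, 0.67, -0.3]]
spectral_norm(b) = 3.88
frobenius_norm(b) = 6.26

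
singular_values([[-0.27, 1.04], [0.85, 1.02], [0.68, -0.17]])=[1.53, 1.03]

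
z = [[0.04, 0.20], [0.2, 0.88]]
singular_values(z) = [0.93, 0.01]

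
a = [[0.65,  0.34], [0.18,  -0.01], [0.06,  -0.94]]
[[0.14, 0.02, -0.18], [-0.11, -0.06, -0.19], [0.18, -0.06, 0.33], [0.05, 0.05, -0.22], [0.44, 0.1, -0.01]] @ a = [[0.08, 0.22], [-0.09, 0.14], [0.13, -0.25], [0.03, 0.22], [0.3, 0.16]]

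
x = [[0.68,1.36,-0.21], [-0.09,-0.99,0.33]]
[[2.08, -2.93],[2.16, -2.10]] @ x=[[1.68, 5.73, -1.4], [1.66, 5.02, -1.15]]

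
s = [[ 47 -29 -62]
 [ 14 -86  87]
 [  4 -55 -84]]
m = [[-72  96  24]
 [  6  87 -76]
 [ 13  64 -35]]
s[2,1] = -55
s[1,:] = [14, -86, 87]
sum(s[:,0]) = 65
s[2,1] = -55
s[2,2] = -84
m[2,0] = 13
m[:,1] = [96, 87, 64]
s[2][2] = -84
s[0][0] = 47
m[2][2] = -35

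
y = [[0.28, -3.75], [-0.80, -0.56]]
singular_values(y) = [3.8, 0.83]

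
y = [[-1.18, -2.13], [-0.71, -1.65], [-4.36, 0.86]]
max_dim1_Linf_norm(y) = 4.36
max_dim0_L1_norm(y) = 6.25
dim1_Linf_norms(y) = [2.13, 1.65, 4.36]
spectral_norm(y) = 4.57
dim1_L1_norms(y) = [3.31, 2.36, 5.22]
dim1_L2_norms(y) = [2.44, 1.8, 4.44]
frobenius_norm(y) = 5.38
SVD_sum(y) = [[-1.17, 0.01], [-0.7, 0.00], [-4.36, 0.02]] + [[-0.01,-2.14], [-0.01,-1.65], [0.0,0.84]]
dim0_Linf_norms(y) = [4.36, 2.13]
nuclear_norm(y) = 7.40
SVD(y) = [[-0.26, -0.76], [-0.15, -0.58], [-0.95, 0.3]] @ diag([4.572354351583816, 2.8281930067717354]) @ [[1.00, -0.01], [0.01, 1.0]]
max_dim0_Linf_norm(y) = 4.36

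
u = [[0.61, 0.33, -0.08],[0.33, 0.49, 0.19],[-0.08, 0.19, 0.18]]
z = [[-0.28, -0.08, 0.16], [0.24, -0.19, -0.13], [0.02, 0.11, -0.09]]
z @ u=[[-0.21, -0.1, 0.04], [0.09, -0.04, -0.08], [0.06, 0.04, 0.0]]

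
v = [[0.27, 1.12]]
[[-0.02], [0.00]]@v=[[-0.01, -0.02], [0.0, 0.00]]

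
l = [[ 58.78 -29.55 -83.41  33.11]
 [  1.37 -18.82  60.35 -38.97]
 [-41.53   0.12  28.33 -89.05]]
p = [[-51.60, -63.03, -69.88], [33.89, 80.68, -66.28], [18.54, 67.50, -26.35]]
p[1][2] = -66.28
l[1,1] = -18.82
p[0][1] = -63.03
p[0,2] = -69.88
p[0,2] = -69.88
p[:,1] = [-63.03, 80.68, 67.5]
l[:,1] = [-29.55, -18.82, 0.12]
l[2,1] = 0.12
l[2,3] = -89.05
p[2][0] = 18.54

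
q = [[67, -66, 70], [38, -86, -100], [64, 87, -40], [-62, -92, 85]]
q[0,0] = 67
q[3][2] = 85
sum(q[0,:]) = 71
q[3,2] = 85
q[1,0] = 38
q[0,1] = -66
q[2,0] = 64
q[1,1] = -86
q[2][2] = -40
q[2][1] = 87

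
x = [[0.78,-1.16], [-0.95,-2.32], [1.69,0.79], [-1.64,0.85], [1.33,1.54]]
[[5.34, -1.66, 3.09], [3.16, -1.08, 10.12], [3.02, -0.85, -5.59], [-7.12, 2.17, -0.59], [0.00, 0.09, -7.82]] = x @ [[3.00, -0.89, -1.57], [-2.59, 0.83, -3.72]]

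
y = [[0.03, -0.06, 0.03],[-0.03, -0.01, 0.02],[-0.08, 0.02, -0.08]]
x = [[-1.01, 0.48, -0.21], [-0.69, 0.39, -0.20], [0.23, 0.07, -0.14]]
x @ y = [[-0.03, 0.05, -0.00], [-0.02, 0.03, 0.00], [0.02, -0.02, 0.02]]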